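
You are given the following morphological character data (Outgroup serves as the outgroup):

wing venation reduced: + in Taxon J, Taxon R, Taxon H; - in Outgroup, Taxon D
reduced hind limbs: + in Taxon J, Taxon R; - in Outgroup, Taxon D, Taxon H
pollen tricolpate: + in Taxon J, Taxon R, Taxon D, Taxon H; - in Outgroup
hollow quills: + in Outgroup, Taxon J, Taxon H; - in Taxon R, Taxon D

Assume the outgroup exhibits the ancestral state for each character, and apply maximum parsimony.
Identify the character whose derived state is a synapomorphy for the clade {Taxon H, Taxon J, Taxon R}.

wing venation reduced

Character polarity is set by the outgroup: the derived state is whichever differs from the outgroup's state, so for hollow quills the derived state is '-', and for the remaining characters it is '+'.
Only Taxon H, Taxon J, and Taxon R show the derived state '+' for wing venation reduced, supporting them as a clade.
Only Taxon J and Taxon R show the derived state '+' for reduced hind limbs, supporting them as a clade.
All ingroup taxa share the derived state '+' for pollen tricolpate; it defines the ingroup but does not resolve relationships within it.
hollow quills groups Taxon D and Taxon R, which is incompatible with the clades supported by the remaining characters; treating it as convergent (homoplasy) costs fewer steps than any alternative tree.
Most parsimonious ingroup topology: (((Taxon J,Taxon R),Taxon H),Taxon D).
The clade {Taxon H, Taxon J, Taxon R} is supported by wing venation reduced: its derived state '+' occurs in exactly those taxa and in no other taxon (including the outgroup).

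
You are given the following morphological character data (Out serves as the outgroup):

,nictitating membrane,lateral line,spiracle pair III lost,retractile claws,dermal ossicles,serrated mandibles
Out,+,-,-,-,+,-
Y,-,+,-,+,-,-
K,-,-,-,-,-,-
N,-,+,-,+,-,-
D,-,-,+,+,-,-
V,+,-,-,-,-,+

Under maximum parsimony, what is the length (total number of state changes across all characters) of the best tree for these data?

Character polarity is set by the outgroup: the derived state is whichever differs from the outgroup's state, so for nictitating membrane, dermal ossicles the derived state is '-', and for the remaining characters it is '+'.
Only D, K, N, and Y show the derived state '-' for nictitating membrane, supporting them as a clade.
lateral line: derived state '+' in N and Y only — synapomorphy for {N, Y}.
spiracle pair III lost: derived state '+' in D only — an autapomorphy, so it tells us nothing about relationships among taxa.
retractile claws: derived state '+' in D, N, and Y only — synapomorphy for {D, N, Y}.
All ingroup taxa share the derived state '-' for dermal ossicles; it defines the ingroup but does not resolve relationships within it.
serrated mandibles: derived state '+' in V only — an autapomorphy, so it tells us nothing about relationships among taxa.
Most parsimonious ingroup topology: ((((Y,N),D),K),V).
Changes per character on this tree: nictitating membrane: 1; lateral line: 1; spiracle pair III lost: 1; retractile claws: 1; dermal ossicles: 1; serrated mandibles: 1.
Total = 6.

6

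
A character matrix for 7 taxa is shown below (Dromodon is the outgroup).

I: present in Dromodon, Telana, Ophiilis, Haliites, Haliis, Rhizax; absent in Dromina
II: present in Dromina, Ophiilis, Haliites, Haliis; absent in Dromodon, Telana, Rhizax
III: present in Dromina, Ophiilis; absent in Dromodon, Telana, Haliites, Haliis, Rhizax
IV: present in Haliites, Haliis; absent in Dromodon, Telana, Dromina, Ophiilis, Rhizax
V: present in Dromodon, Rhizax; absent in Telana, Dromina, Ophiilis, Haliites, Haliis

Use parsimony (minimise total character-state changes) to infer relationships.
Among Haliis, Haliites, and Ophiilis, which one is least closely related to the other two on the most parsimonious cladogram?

Ophiilis

Character polarity is set by the outgroup: the derived state is whichever differs from the outgroup's state, so for I, V the derived state is 'absent', and for the remaining characters it is 'present'.
I: derived state 'absent' in Dromina only — an autapomorphy, so it tells us nothing about relationships among taxa.
II (derived state 'present') is shared by Dromina, Haliis, Haliites, and Ophiilis — a synapomorphy uniting that clade.
III (derived state 'present') is shared by Dromina and Ophiilis — a synapomorphy uniting that clade.
IV: derived state 'present' in Haliis and Haliites only — synapomorphy for {Haliis, Haliites}.
V (derived state 'absent') is shared by Dromina, Haliis, Haliites, Ophiilis, and Telana — a synapomorphy uniting that clade.
Most parsimonious ingroup topology: ((Telana,((Dromina,Ophiilis),(Haliites,Haliis))),Rhizax).
Haliites and Haliis share a more recent common ancestor with each other than either does with Ophiilis, so Ophiilis is the least closely related of the three.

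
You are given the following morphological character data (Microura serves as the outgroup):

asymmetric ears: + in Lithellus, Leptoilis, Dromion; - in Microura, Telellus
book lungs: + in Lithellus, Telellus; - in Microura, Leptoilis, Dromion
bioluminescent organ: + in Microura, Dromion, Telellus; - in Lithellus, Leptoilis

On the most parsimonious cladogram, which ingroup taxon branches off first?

Character polarity is set by the outgroup: the derived state is whichever differs from the outgroup's state, so for bioluminescent organ the derived state is '-', and for the remaining characters it is '+'.
Only Dromion, Leptoilis, and Lithellus show the derived state '+' for asymmetric ears, supporting them as a clade.
book lungs groups Lithellus and Telellus, which is incompatible with the clades supported by the remaining characters; treating it as convergent (homoplasy) costs fewer steps than any alternative tree.
bioluminescent organ: derived state '-' in Leptoilis and Lithellus only — synapomorphy for {Leptoilis, Lithellus}.
Most parsimonious ingroup topology: (((Lithellus,Leptoilis),Dromion),Telellus).
Telellus is sister to the clade containing all other ingroup taxa, so it is the earliest-diverging (most basal) ingroup lineage.

Telellus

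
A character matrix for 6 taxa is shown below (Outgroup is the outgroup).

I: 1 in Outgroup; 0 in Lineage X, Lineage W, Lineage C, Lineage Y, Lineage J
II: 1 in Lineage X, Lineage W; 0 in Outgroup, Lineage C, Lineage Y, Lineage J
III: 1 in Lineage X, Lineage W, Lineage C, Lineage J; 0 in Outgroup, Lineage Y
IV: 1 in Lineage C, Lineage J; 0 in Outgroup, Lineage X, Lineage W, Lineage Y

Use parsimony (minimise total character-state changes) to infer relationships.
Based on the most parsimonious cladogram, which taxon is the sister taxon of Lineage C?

Lineage J

Character polarity is set by the outgroup: the derived state is whichever differs from the outgroup's state, so for I the derived state is '0', and for the remaining characters it is '1'.
All ingroup taxa share the derived state '0' for I; it defines the ingroup but does not resolve relationships within it.
II: derived state '1' in Lineage W and Lineage X only — synapomorphy for {Lineage W, Lineage X}.
III: derived state '1' in Lineage C, Lineage J, Lineage W, and Lineage X only — synapomorphy for {Lineage C, Lineage J, Lineage W, Lineage X}.
Only Lineage C and Lineage J show the derived state '1' for IV, supporting them as a clade.
Most parsimonious ingroup topology: (((Lineage X,Lineage W),(Lineage C,Lineage J)),Lineage Y).
Lineage C and Lineage J form a cherry on this tree, so they are sister taxa.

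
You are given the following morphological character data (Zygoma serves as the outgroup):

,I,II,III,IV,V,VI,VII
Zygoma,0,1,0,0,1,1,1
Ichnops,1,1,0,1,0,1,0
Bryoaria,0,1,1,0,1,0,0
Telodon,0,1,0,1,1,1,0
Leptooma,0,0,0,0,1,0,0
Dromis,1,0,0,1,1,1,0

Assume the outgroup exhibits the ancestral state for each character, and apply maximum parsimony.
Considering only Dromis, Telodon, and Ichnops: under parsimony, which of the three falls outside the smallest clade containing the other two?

Character polarity is set by the outgroup: the derived state is whichever differs from the outgroup's state, so for II, V, VI, VII the derived state is '0', and for the remaining characters it is '1'.
I: derived state '1' in Dromis and Ichnops only — synapomorphy for {Dromis, Ichnops}.
II (state '0') occurs in Dromis and Leptooma but conflicts with the nesting implied by the other characters — most parsimoniously interpreted as homoplasy.
III (derived state '1') is unique to Bryoaria (autapomorphy; uninformative for grouping).
IV (derived state '1') is shared by Dromis, Ichnops, and Telodon — a synapomorphy uniting that clade.
V: derived state '0' in Ichnops only — an autapomorphy, so it tells us nothing about relationships among taxa.
VI (derived state '0') is shared by Bryoaria and Leptooma — a synapomorphy uniting that clade.
All ingroup taxa share the derived state '0' for VII; it defines the ingroup but does not resolve relationships within it.
Most parsimonious ingroup topology: (((Ichnops,Dromis),Telodon),(Bryoaria,Leptooma)).
Ichnops and Dromis share a more recent common ancestor with each other than either does with Telodon, so Telodon is the least closely related of the three.

Telodon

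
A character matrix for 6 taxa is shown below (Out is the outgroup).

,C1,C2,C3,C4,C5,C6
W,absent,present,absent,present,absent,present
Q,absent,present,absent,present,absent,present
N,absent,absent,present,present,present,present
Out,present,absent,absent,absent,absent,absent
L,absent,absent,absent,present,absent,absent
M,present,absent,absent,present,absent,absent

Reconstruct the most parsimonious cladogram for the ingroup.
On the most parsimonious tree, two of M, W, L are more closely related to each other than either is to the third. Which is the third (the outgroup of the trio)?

M

Character polarity is set by the outgroup: the derived state is whichever differs from the outgroup's state, so for C1 the derived state is 'absent', and for the remaining characters it is 'present'.
C1 (derived state 'absent') is shared by L, N, Q, and W — a synapomorphy uniting that clade.
C2: derived state 'present' in Q and W only — synapomorphy for {Q, W}.
C3: derived state 'present' in N only — an autapomorphy, so it tells us nothing about relationships among taxa.
C4 (derived state 'present') is shared by all ingroup taxa — unites the whole ingroup.
C5 (derived state 'present') is unique to N (autapomorphy; uninformative for grouping).
C6: derived state 'present' in N, Q, and W only — synapomorphy for {N, Q, W}.
Most parsimonious ingroup topology: (M,(L,((Q,W),N))).
L and W share a more recent common ancestor with each other than either does with M, so M is the least closely related of the three.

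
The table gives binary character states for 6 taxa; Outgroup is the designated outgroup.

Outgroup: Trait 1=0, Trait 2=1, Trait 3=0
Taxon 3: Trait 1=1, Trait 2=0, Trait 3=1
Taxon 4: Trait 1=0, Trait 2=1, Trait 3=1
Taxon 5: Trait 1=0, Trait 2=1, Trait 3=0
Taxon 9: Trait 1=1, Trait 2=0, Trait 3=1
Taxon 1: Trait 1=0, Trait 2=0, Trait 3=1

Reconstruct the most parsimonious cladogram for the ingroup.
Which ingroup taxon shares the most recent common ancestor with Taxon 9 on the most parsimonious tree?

Taxon 3

Character polarity is set by the outgroup: the derived state is whichever differs from the outgroup's state, so for Trait 2 the derived state is '0', and for the remaining characters it is '1'.
Only Taxon 3 and Taxon 9 show the derived state '1' for Trait 1, supporting them as a clade.
Trait 2 (derived state '0') is shared by Taxon 1, Taxon 3, and Taxon 9 — a synapomorphy uniting that clade.
Trait 3: derived state '1' in Taxon 1, Taxon 3, Taxon 4, and Taxon 9 only — synapomorphy for {Taxon 1, Taxon 3, Taxon 4, Taxon 9}.
Most parsimonious ingroup topology: ((((Taxon 3,Taxon 9),Taxon 1),Taxon 4),Taxon 5).
Taxon 9 and Taxon 3 form a cherry on this tree, so they are sister taxa.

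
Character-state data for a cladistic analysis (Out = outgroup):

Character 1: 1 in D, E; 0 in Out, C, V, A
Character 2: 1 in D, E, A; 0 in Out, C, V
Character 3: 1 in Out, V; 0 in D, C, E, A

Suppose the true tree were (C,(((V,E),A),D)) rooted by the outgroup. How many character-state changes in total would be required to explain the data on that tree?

6

Map each character onto (C,(((V,E),A),D)) (rooted by Out) and count the minimum state changes it requires (Fitch parsimony):
Character 1: 2; Character 2: 2; Character 3: 2.
Total tree length = 6.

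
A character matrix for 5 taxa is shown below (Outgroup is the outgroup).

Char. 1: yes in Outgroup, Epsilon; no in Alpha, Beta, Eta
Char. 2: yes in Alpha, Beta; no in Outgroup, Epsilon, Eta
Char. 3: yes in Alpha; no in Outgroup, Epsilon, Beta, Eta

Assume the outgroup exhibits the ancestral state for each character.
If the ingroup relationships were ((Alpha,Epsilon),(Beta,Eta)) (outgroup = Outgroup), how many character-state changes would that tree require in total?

5

Map each character onto ((Alpha,Epsilon),(Beta,Eta)) (rooted by Outgroup) and count the minimum state changes it requires (Fitch parsimony):
Char. 1: 2; Char. 2: 2; Char. 3: 1.
Total tree length = 5.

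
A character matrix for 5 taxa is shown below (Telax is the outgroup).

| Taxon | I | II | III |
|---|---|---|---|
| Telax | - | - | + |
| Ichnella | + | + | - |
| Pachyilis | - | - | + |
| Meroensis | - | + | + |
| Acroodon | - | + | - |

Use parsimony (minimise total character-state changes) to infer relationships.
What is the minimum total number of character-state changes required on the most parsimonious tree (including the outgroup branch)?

Character polarity is set by the outgroup: the derived state is whichever differs from the outgroup's state, so for III the derived state is '-', and for the remaining characters it is '+'.
I: derived state '+' in Ichnella only — an autapomorphy, so it tells us nothing about relationships among taxa.
Only Acroodon, Ichnella, and Meroensis show the derived state '+' for II, supporting them as a clade.
III (derived state '-') is shared by Acroodon and Ichnella — a synapomorphy uniting that clade.
Most parsimonious ingroup topology: (((Ichnella,Acroodon),Meroensis),Pachyilis).
Changes per character on this tree: I: 1; II: 1; III: 1.
Total = 3.

3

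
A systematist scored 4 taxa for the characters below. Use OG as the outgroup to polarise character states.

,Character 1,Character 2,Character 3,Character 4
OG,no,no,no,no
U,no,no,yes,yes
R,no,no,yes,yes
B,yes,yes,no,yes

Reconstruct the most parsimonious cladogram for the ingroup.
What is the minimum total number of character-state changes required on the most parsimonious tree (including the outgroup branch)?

The outgroup has state 'no' for every character, so 'yes' is the derived state throughout.
Character 1: derived state 'yes' in B only — an autapomorphy, so it tells us nothing about relationships among taxa.
Character 2: derived state 'yes' in B only — an autapomorphy, so it tells us nothing about relationships among taxa.
Only R and U show the derived state 'yes' for Character 3, supporting them as a clade.
All ingroup taxa share the derived state 'yes' for Character 4; it defines the ingroup but does not resolve relationships within it.
Most parsimonious ingroup topology: ((U,R),B).
Changes per character on this tree: Character 1: 1; Character 2: 1; Character 3: 1; Character 4: 1.
Total = 4.

4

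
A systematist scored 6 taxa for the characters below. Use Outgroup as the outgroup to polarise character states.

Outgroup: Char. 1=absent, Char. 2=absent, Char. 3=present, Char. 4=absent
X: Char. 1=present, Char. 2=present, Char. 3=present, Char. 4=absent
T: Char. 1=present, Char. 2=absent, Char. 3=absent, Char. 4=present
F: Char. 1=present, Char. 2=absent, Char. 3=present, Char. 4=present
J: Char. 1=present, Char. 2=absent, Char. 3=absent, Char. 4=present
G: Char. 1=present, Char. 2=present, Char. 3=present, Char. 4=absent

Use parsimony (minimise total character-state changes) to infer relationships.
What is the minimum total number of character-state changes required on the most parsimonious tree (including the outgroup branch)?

Character polarity is set by the outgroup: the derived state is whichever differs from the outgroup's state, so for Char. 3 the derived state is 'absent', and for the remaining characters it is 'present'.
All ingroup taxa share the derived state 'present' for Char. 1; it defines the ingroup but does not resolve relationships within it.
Char. 2 (derived state 'present') is shared by G and X — a synapomorphy uniting that clade.
Char. 3: derived state 'absent' in J and T only — synapomorphy for {J, T}.
Char. 4: derived state 'present' in F, J, and T only — synapomorphy for {F, J, T}.
Most parsimonious ingroup topology: ((X,G),((T,J),F)).
Changes per character on this tree: Char. 1: 1; Char. 2: 1; Char. 3: 1; Char. 4: 1.
Total = 4.

4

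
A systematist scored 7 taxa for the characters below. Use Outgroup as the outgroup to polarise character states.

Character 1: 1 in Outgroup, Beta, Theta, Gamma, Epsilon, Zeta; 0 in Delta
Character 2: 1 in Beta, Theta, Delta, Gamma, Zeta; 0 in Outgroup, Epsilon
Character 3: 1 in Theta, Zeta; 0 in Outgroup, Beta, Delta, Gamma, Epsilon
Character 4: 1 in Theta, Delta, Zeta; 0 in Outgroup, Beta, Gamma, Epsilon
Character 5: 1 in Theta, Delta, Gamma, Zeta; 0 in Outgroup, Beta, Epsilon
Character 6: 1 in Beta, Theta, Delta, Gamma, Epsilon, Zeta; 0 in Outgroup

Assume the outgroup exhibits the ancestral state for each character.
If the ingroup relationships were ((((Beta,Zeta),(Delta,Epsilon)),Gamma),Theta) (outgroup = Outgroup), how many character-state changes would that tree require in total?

12

Map each character onto ((((Beta,Zeta),(Delta,Epsilon)),Gamma),Theta) (rooted by Outgroup) and count the minimum state changes it requires (Fitch parsimony):
Character 1: 1; Character 2: 2; Character 3: 2; Character 4: 3; Character 5: 3; Character 6: 1.
Total tree length = 12.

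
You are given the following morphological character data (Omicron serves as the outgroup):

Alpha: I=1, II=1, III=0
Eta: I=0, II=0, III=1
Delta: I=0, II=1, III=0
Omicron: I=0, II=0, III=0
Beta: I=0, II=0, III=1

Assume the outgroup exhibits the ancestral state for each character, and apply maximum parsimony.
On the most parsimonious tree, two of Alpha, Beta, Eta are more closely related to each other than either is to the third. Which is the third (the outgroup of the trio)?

The outgroup has state '0' for every character, so '1' is the derived state throughout.
I: derived state '1' in Alpha only — an autapomorphy, so it tells us nothing about relationships among taxa.
Only Alpha and Delta show the derived state '1' for II, supporting them as a clade.
III (derived state '1') is shared by Beta and Eta — a synapomorphy uniting that clade.
Most parsimonious ingroup topology: ((Eta,Beta),(Alpha,Delta)).
Eta and Beta share a more recent common ancestor with each other than either does with Alpha, so Alpha is the least closely related of the three.

Alpha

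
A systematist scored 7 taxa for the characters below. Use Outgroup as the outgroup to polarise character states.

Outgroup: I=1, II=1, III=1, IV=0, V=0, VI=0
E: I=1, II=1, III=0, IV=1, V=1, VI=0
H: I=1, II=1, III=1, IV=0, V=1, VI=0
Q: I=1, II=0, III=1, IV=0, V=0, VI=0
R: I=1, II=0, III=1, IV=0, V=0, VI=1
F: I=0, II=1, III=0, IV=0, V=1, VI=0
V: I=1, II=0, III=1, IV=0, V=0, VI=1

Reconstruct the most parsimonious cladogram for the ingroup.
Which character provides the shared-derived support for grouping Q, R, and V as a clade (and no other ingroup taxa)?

II

Character polarity is set by the outgroup: the derived state is whichever differs from the outgroup's state, so for I, II, III the derived state is '0', and for the remaining characters it is '1'.
I: derived state '0' in F only — an autapomorphy, so it tells us nothing about relationships among taxa.
II (derived state '0') is shared by Q, R, and V — a synapomorphy uniting that clade.
III: derived state '0' in E and F only — synapomorphy for {E, F}.
IV: derived state '1' in E only — an autapomorphy, so it tells us nothing about relationships among taxa.
V: derived state '1' in E, F, and H only — synapomorphy for {E, F, H}.
VI: derived state '1' in R and V only — synapomorphy for {R, V}.
Most parsimonious ingroup topology: (((E,F),H),(Q,(R,V))).
The clade {Q, R, V} is supported by II: its derived state '0' occurs in exactly those taxa and in no other taxon (including the outgroup).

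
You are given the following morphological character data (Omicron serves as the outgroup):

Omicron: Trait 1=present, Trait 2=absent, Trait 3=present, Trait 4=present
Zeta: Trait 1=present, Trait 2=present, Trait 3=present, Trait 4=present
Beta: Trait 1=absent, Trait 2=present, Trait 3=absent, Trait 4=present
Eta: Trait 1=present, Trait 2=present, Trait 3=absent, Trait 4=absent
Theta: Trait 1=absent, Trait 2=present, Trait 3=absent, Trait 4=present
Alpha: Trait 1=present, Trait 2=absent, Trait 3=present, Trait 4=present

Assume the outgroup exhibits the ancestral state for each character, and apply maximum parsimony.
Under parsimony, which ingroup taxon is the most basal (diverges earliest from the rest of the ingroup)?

Character polarity is set by the outgroup: the derived state is whichever differs from the outgroup's state, so for Trait 1, Trait 3, Trait 4 the derived state is 'absent', and for the remaining characters it is 'present'.
Trait 1: derived state 'absent' in Beta and Theta only — synapomorphy for {Beta, Theta}.
Trait 2: derived state 'present' in Beta, Eta, Theta, and Zeta only — synapomorphy for {Beta, Eta, Theta, Zeta}.
Only Beta, Eta, and Theta show the derived state 'absent' for Trait 3, supporting them as a clade.
Trait 4 (derived state 'absent') is unique to Eta (autapomorphy; uninformative for grouping).
Most parsimonious ingroup topology: ((((Theta,Beta),Eta),Zeta),Alpha).
Alpha is sister to the clade containing all other ingroup taxa, so it is the earliest-diverging (most basal) ingroup lineage.

Alpha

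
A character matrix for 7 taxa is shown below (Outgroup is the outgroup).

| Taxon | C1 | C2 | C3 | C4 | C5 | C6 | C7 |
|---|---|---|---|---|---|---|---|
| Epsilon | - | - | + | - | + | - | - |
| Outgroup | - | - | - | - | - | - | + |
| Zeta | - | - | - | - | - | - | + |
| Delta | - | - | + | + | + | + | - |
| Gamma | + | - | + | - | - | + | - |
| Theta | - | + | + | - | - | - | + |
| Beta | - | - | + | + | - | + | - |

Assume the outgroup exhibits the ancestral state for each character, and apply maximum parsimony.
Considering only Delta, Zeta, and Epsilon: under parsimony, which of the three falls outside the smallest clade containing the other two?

Zeta

Character polarity is set by the outgroup: the derived state is whichever differs from the outgroup's state, so for C7 the derived state is '-', and for the remaining characters it is '+'.
C1: derived state '+' in Gamma only — an autapomorphy, so it tells us nothing about relationships among taxa.
C2 (derived state '+') is unique to Theta (autapomorphy; uninformative for grouping).
C3 (derived state '+') is shared by Beta, Delta, Epsilon, Gamma, and Theta — a synapomorphy uniting that clade.
C4: derived state '+' in Beta and Delta only — synapomorphy for {Beta, Delta}.
C5 (state '+') occurs in Delta and Epsilon but conflicts with the nesting implied by the other characters — most parsimoniously interpreted as homoplasy.
C6: derived state '+' in Beta, Delta, and Gamma only — synapomorphy for {Beta, Delta, Gamma}.
Only Beta, Delta, Epsilon, and Gamma show the derived state '-' for C7, supporting them as a clade.
Most parsimonious ingroup topology: ((((Gamma,(Beta,Delta)),Epsilon),Theta),Zeta).
Epsilon and Delta share a more recent common ancestor with each other than either does with Zeta, so Zeta is the least closely related of the three.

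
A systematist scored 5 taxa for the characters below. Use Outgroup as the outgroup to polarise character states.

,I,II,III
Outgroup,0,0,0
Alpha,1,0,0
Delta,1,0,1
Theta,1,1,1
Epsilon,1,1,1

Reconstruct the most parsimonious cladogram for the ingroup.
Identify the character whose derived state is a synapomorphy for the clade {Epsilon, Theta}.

The outgroup has state '0' for every character, so '1' is the derived state throughout.
I (derived state '1') is shared by all ingroup taxa — unites the whole ingroup.
Only Epsilon and Theta show the derived state '1' for II, supporting them as a clade.
Only Delta, Epsilon, and Theta show the derived state '1' for III, supporting them as a clade.
Most parsimonious ingroup topology: (Alpha,((Epsilon,Theta),Delta)).
The clade {Epsilon, Theta} is supported by II: its derived state '1' occurs in exactly those taxa and in no other taxon (including the outgroup).

II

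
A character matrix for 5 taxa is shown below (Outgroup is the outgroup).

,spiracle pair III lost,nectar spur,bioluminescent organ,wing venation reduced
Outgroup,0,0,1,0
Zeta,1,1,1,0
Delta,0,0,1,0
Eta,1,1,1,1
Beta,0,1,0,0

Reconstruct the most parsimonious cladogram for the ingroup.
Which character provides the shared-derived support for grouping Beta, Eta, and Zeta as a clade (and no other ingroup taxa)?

Character polarity is set by the outgroup: the derived state is whichever differs from the outgroup's state, so for bioluminescent organ the derived state is '0', and for the remaining characters it is '1'.
spiracle pair III lost: derived state '1' in Eta and Zeta only — synapomorphy for {Eta, Zeta}.
nectar spur (derived state '1') is shared by Beta, Eta, and Zeta — a synapomorphy uniting that clade.
bioluminescent organ: derived state '0' in Beta only — an autapomorphy, so it tells us nothing about relationships among taxa.
wing venation reduced (derived state '1') is unique to Eta (autapomorphy; uninformative for grouping).
Most parsimonious ingroup topology: (((Zeta,Eta),Beta),Delta).
The clade {Beta, Eta, Zeta} is supported by nectar spur: its derived state '1' occurs in exactly those taxa and in no other taxon (including the outgroup).

nectar spur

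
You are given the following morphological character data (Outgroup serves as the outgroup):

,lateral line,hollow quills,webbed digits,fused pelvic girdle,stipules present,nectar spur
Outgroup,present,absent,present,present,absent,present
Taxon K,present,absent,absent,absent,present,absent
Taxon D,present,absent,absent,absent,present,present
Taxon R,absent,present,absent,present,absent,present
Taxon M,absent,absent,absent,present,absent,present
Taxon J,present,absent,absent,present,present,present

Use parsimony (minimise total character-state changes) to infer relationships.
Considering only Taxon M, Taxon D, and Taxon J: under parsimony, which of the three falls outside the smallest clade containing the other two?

Character polarity is set by the outgroup: the derived state is whichever differs from the outgroup's state, so for lateral line, webbed digits, fused pelvic girdle, nectar spur the derived state is 'absent', and for the remaining characters it is 'present'.
lateral line: derived state 'absent' in Taxon M and Taxon R only — synapomorphy for {Taxon M, Taxon R}.
hollow quills (derived state 'present') is unique to Taxon R (autapomorphy; uninformative for grouping).
All ingroup taxa share the derived state 'absent' for webbed digits; it defines the ingroup but does not resolve relationships within it.
Only Taxon D and Taxon K show the derived state 'absent' for fused pelvic girdle, supporting them as a clade.
stipules present: derived state 'present' in Taxon D, Taxon J, and Taxon K only — synapomorphy for {Taxon D, Taxon J, Taxon K}.
nectar spur (derived state 'absent') is unique to Taxon K (autapomorphy; uninformative for grouping).
Most parsimonious ingroup topology: (((Taxon K,Taxon D),Taxon J),(Taxon R,Taxon M)).
Taxon D and Taxon J share a more recent common ancestor with each other than either does with Taxon M, so Taxon M is the least closely related of the three.

Taxon M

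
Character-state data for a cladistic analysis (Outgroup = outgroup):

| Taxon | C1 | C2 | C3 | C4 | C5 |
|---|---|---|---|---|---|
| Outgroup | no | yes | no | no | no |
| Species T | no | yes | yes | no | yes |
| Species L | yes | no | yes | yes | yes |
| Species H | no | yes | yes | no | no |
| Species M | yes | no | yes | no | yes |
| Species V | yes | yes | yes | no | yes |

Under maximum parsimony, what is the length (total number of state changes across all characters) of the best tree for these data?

5

Character polarity is set by the outgroup: the derived state is whichever differs from the outgroup's state, so for C2 the derived state is 'no', and for the remaining characters it is 'yes'.
C1 (derived state 'yes') is shared by Species L, Species M, and Species V — a synapomorphy uniting that clade.
C2 (derived state 'no') is shared by Species L and Species M — a synapomorphy uniting that clade.
C3 (derived state 'yes') is shared by all ingroup taxa — unites the whole ingroup.
C4 (derived state 'yes') is unique to Species L (autapomorphy; uninformative for grouping).
Only Species L, Species M, Species T, and Species V show the derived state 'yes' for C5, supporting them as a clade.
Most parsimonious ingroup topology: ((Species T,((Species L,Species M),Species V)),Species H).
Changes per character on this tree: C1: 1; C2: 1; C3: 1; C4: 1; C5: 1.
Total = 5.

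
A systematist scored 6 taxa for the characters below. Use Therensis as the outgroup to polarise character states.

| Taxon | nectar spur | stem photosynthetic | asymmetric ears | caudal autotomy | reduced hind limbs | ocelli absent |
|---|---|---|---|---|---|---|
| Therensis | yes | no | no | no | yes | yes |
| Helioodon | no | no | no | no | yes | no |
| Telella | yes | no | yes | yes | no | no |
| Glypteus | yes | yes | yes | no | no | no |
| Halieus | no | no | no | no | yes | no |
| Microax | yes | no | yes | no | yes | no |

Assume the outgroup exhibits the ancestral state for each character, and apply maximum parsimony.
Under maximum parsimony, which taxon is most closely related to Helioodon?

Halieus

Character polarity is set by the outgroup: the derived state is whichever differs from the outgroup's state, so for nectar spur, reduced hind limbs, ocelli absent the derived state is 'no', and for the remaining characters it is 'yes'.
nectar spur (derived state 'no') is shared by Halieus and Helioodon — a synapomorphy uniting that clade.
stem photosynthetic (derived state 'yes') is unique to Glypteus (autapomorphy; uninformative for grouping).
asymmetric ears: derived state 'yes' in Glypteus, Microax, and Telella only — synapomorphy for {Glypteus, Microax, Telella}.
caudal autotomy: derived state 'yes' in Telella only — an autapomorphy, so it tells us nothing about relationships among taxa.
reduced hind limbs: derived state 'no' in Glypteus and Telella only — synapomorphy for {Glypteus, Telella}.
ocelli absent (derived state 'no') is shared by all ingroup taxa — unites the whole ingroup.
Most parsimonious ingroup topology: ((Helioodon,Halieus),((Telella,Glypteus),Microax)).
Helioodon and Halieus form a cherry on this tree, so they are sister taxa.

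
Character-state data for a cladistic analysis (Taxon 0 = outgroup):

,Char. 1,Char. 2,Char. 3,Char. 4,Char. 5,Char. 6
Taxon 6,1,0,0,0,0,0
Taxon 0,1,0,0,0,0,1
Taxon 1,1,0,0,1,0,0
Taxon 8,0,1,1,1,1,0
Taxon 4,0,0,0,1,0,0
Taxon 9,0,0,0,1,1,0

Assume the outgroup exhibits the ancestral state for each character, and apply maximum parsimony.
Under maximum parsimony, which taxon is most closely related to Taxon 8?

Character polarity is set by the outgroup: the derived state is whichever differs from the outgroup's state, so for Char. 1, Char. 6 the derived state is '0', and for the remaining characters it is '1'.
Char. 1: derived state '0' in Taxon 4, Taxon 8, and Taxon 9 only — synapomorphy for {Taxon 4, Taxon 8, Taxon 9}.
Char. 2 (derived state '1') is unique to Taxon 8 (autapomorphy; uninformative for grouping).
Char. 3: derived state '1' in Taxon 8 only — an autapomorphy, so it tells us nothing about relationships among taxa.
Char. 4 (derived state '1') is shared by Taxon 1, Taxon 4, Taxon 8, and Taxon 9 — a synapomorphy uniting that clade.
Char. 5 (derived state '1') is shared by Taxon 8 and Taxon 9 — a synapomorphy uniting that clade.
All ingroup taxa share the derived state '0' for Char. 6; it defines the ingroup but does not resolve relationships within it.
Most parsimonious ingroup topology: (((Taxon 4,(Taxon 9,Taxon 8)),Taxon 1),Taxon 6).
Taxon 8 and Taxon 9 form a cherry on this tree, so they are sister taxa.

Taxon 9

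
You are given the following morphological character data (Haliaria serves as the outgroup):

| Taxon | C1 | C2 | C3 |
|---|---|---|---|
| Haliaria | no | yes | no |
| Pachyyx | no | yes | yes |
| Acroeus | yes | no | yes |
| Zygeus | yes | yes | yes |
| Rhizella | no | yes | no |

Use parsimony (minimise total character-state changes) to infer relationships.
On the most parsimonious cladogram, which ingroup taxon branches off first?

Rhizella

Character polarity is set by the outgroup: the derived state is whichever differs from the outgroup's state, so for C2 the derived state is 'no', and for the remaining characters it is 'yes'.
Only Acroeus and Zygeus show the derived state 'yes' for C1, supporting them as a clade.
C2 (derived state 'no') is unique to Acroeus (autapomorphy; uninformative for grouping).
C3: derived state 'yes' in Acroeus, Pachyyx, and Zygeus only — synapomorphy for {Acroeus, Pachyyx, Zygeus}.
Most parsimonious ingroup topology: ((Pachyyx,(Acroeus,Zygeus)),Rhizella).
Rhizella is sister to the clade containing all other ingroup taxa, so it is the earliest-diverging (most basal) ingroup lineage.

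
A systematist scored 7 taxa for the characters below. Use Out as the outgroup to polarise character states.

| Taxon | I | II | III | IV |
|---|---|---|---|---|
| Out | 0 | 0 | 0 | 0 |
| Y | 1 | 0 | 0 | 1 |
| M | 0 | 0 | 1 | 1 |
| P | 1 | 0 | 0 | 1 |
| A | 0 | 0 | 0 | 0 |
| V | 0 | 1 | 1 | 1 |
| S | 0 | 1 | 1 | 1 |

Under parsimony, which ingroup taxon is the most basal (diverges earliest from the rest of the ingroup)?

The outgroup has state '0' for every character, so '1' is the derived state throughout.
I: derived state '1' in P and Y only — synapomorphy for {P, Y}.
Only S and V show the derived state '1' for II, supporting them as a clade.
Only M, S, and V show the derived state '1' for III, supporting them as a clade.
IV (derived state '1') is shared by M, P, S, V, and Y — a synapomorphy uniting that clade.
Most parsimonious ingroup topology: (((Y,P),(M,(V,S))),A).
A is sister to the clade containing all other ingroup taxa, so it is the earliest-diverging (most basal) ingroup lineage.

A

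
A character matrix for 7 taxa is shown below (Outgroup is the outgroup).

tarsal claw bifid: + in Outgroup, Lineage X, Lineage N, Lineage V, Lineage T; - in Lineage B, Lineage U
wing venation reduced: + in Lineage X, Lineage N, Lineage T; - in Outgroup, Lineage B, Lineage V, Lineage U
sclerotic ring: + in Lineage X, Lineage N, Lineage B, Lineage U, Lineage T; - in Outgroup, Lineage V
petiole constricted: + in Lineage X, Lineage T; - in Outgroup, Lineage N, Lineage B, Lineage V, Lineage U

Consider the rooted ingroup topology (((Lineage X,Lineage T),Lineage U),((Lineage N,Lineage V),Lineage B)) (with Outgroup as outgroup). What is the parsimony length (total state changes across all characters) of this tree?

7

Map each character onto (((Lineage X,Lineage T),Lineage U),((Lineage N,Lineage V),Lineage B)) (rooted by Outgroup) and count the minimum state changes it requires (Fitch parsimony):
tarsal claw bifid: 2; wing venation reduced: 2; sclerotic ring: 2; petiole constricted: 1.
Total tree length = 7.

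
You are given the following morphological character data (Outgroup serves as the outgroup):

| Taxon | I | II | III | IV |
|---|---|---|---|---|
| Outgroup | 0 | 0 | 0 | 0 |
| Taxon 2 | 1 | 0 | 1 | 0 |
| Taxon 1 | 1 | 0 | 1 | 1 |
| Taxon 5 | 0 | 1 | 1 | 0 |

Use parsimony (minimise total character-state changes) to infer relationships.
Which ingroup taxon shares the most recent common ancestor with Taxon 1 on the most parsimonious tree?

The outgroup has state '0' for every character, so '1' is the derived state throughout.
Only Taxon 1 and Taxon 2 show the derived state '1' for I, supporting them as a clade.
II (derived state '1') is unique to Taxon 5 (autapomorphy; uninformative for grouping).
All ingroup taxa share the derived state '1' for III; it defines the ingroup but does not resolve relationships within it.
IV (derived state '1') is unique to Taxon 1 (autapomorphy; uninformative for grouping).
Most parsimonious ingroup topology: ((Taxon 2,Taxon 1),Taxon 5).
Taxon 1 and Taxon 2 form a cherry on this tree, so they are sister taxa.

Taxon 2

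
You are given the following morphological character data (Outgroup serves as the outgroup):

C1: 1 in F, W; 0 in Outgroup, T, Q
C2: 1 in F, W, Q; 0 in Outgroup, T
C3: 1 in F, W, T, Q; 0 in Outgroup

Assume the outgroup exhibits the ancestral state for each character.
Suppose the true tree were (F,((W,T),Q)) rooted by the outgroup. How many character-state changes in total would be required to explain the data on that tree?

5

Map each character onto (F,((W,T),Q)) (rooted by Outgroup) and count the minimum state changes it requires (Fitch parsimony):
C1: 2; C2: 2; C3: 1.
Total tree length = 5.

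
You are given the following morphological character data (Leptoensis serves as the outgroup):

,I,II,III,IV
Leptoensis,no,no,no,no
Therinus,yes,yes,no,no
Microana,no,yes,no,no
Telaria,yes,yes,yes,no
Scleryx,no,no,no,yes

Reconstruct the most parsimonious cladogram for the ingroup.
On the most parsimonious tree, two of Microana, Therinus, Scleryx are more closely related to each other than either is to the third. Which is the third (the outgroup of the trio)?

Scleryx

The outgroup has state 'no' for every character, so 'yes' is the derived state throughout.
I (derived state 'yes') is shared by Telaria and Therinus — a synapomorphy uniting that clade.
Only Microana, Telaria, and Therinus show the derived state 'yes' for II, supporting them as a clade.
III: derived state 'yes' in Telaria only — an autapomorphy, so it tells us nothing about relationships among taxa.
IV (derived state 'yes') is unique to Scleryx (autapomorphy; uninformative for grouping).
Most parsimonious ingroup topology: (((Therinus,Telaria),Microana),Scleryx).
Microana and Therinus share a more recent common ancestor with each other than either does with Scleryx, so Scleryx is the least closely related of the three.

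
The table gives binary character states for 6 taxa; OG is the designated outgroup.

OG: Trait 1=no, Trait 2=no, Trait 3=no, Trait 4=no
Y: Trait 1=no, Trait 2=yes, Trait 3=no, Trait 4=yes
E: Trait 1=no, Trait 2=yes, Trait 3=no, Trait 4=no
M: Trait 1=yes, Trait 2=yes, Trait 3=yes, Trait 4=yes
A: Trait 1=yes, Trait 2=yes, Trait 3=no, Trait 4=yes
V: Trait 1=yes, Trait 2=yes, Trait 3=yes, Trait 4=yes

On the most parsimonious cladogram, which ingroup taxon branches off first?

E

The outgroup has state 'no' for every character, so 'yes' is the derived state throughout.
Only A, M, and V show the derived state 'yes' for Trait 1, supporting them as a clade.
All ingroup taxa share the derived state 'yes' for Trait 2; it defines the ingroup but does not resolve relationships within it.
Trait 3: derived state 'yes' in M and V only — synapomorphy for {M, V}.
Trait 4: derived state 'yes' in A, M, V, and Y only — synapomorphy for {A, M, V, Y}.
Most parsimonious ingroup topology: ((Y,((M,V),A)),E).
E is sister to the clade containing all other ingroup taxa, so it is the earliest-diverging (most basal) ingroup lineage.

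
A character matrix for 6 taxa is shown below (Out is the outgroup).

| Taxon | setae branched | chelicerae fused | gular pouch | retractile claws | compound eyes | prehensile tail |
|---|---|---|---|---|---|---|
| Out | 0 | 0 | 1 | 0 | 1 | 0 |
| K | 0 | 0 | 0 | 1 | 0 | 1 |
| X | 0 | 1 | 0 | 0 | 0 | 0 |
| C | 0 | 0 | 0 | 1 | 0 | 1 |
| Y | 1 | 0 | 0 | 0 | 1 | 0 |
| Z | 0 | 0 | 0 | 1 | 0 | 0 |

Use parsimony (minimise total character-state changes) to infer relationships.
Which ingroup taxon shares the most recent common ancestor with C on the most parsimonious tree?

K

Character polarity is set by the outgroup: the derived state is whichever differs from the outgroup's state, so for gular pouch, compound eyes the derived state is '0', and for the remaining characters it is '1'.
setae branched: derived state '1' in Y only — an autapomorphy, so it tells us nothing about relationships among taxa.
chelicerae fused (derived state '1') is unique to X (autapomorphy; uninformative for grouping).
All ingroup taxa share the derived state '0' for gular pouch; it defines the ingroup but does not resolve relationships within it.
retractile claws: derived state '1' in C, K, and Z only — synapomorphy for {C, K, Z}.
Only C, K, X, and Z show the derived state '0' for compound eyes, supporting them as a clade.
prehensile tail (derived state '1') is shared by C and K — a synapomorphy uniting that clade.
Most parsimonious ingroup topology: ((((K,C),Z),X),Y).
C and K form a cherry on this tree, so they are sister taxa.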